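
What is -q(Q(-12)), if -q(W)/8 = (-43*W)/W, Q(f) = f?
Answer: -344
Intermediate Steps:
q(W) = 344 (q(W) = -8*(-43*W)/W = -8*(-43) = 344)
-q(Q(-12)) = -1*344 = -344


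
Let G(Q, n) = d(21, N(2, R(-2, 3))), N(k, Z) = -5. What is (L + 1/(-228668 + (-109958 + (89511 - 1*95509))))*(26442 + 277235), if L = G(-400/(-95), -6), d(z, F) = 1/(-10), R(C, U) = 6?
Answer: -52328709609/1723120 ≈ -30369.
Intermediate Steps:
d(z, F) = -1/10
G(Q, n) = -1/10
L = -1/10 ≈ -0.10000
(L + 1/(-228668 + (-109958 + (89511 - 1*95509))))*(26442 + 277235) = (-1/10 + 1/(-228668 + (-109958 + (89511 - 1*95509))))*(26442 + 277235) = (-1/10 + 1/(-228668 + (-109958 + (89511 - 95509))))*303677 = (-1/10 + 1/(-228668 + (-109958 - 5998)))*303677 = (-1/10 + 1/(-228668 - 115956))*303677 = (-1/10 + 1/(-344624))*303677 = (-1/10 - 1/344624)*303677 = -172317/1723120*303677 = -52328709609/1723120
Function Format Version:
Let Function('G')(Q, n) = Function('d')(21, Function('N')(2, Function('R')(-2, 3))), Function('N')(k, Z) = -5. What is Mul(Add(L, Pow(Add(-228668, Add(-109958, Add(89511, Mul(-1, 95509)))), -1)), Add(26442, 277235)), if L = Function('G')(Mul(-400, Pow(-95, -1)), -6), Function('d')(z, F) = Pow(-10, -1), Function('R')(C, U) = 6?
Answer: Rational(-52328709609, 1723120) ≈ -30369.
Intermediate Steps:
Function('d')(z, F) = Rational(-1, 10)
Function('G')(Q, n) = Rational(-1, 10)
L = Rational(-1, 10) ≈ -0.10000
Mul(Add(L, Pow(Add(-228668, Add(-109958, Add(89511, Mul(-1, 95509)))), -1)), Add(26442, 277235)) = Mul(Add(Rational(-1, 10), Pow(Add(-228668, Add(-109958, Add(89511, Mul(-1, 95509)))), -1)), Add(26442, 277235)) = Mul(Add(Rational(-1, 10), Pow(Add(-228668, Add(-109958, Add(89511, -95509))), -1)), 303677) = Mul(Add(Rational(-1, 10), Pow(Add(-228668, Add(-109958, -5998)), -1)), 303677) = Mul(Add(Rational(-1, 10), Pow(Add(-228668, -115956), -1)), 303677) = Mul(Add(Rational(-1, 10), Pow(-344624, -1)), 303677) = Mul(Add(Rational(-1, 10), Rational(-1, 344624)), 303677) = Mul(Rational(-172317, 1723120), 303677) = Rational(-52328709609, 1723120)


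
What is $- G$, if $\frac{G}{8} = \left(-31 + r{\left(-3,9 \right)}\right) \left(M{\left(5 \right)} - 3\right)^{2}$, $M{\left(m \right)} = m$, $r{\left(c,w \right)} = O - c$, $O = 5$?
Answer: $736$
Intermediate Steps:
$r{\left(c,w \right)} = 5 - c$
$G = -736$ ($G = 8 \left(-31 + \left(5 - -3\right)\right) \left(5 - 3\right)^{2} = 8 \left(-31 + \left(5 + 3\right)\right) 2^{2} = 8 \left(-31 + 8\right) 4 = 8 \left(\left(-23\right) 4\right) = 8 \left(-92\right) = -736$)
$- G = \left(-1\right) \left(-736\right) = 736$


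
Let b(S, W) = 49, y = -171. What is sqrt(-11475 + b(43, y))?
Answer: I*sqrt(11426) ≈ 106.89*I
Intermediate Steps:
sqrt(-11475 + b(43, y)) = sqrt(-11475 + 49) = sqrt(-11426) = I*sqrt(11426)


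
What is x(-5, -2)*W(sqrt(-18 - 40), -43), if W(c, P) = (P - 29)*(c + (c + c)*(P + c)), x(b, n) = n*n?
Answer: 33408 + 24480*I*sqrt(58) ≈ 33408.0 + 1.8643e+5*I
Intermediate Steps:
x(b, n) = n**2
W(c, P) = (-29 + P)*(c + 2*c*(P + c)) (W(c, P) = (-29 + P)*(c + (2*c)*(P + c)) = (-29 + P)*(c + 2*c*(P + c)))
x(-5, -2)*W(sqrt(-18 - 40), -43) = (-2)**2*(sqrt(-18 - 40)*(-29 - 58*sqrt(-18 - 40) - 57*(-43) + 2*(-43)**2 + 2*(-43)*sqrt(-18 - 40))) = 4*(sqrt(-58)*(-29 - 58*I*sqrt(58) + 2451 + 2*1849 + 2*(-43)*sqrt(-58))) = 4*((I*sqrt(58))*(-29 - 58*I*sqrt(58) + 2451 + 3698 + 2*(-43)*(I*sqrt(58)))) = 4*((I*sqrt(58))*(-29 - 58*I*sqrt(58) + 2451 + 3698 - 86*I*sqrt(58))) = 4*((I*sqrt(58))*(6120 - 144*I*sqrt(58))) = 4*(I*sqrt(58)*(6120 - 144*I*sqrt(58))) = 4*I*sqrt(58)*(6120 - 144*I*sqrt(58))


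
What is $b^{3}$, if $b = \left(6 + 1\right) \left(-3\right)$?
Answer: $-9261$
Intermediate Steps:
$b = -21$ ($b = 7 \left(-3\right) = -21$)
$b^{3} = \left(-21\right)^{3} = -9261$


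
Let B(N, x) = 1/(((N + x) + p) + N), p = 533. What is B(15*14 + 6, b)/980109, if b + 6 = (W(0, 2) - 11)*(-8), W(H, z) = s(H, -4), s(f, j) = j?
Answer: 1/1057537611 ≈ 9.4559e-10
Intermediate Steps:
W(H, z) = -4
b = 114 (b = -6 + (-4 - 11)*(-8) = -6 - 15*(-8) = -6 + 120 = 114)
B(N, x) = 1/(533 + x + 2*N) (B(N, x) = 1/(((N + x) + 533) + N) = 1/((533 + N + x) + N) = 1/(533 + x + 2*N))
B(15*14 + 6, b)/980109 = 1/((533 + 114 + 2*(15*14 + 6))*980109) = (1/980109)/(533 + 114 + 2*(210 + 6)) = (1/980109)/(533 + 114 + 2*216) = (1/980109)/(533 + 114 + 432) = (1/980109)/1079 = (1/1079)*(1/980109) = 1/1057537611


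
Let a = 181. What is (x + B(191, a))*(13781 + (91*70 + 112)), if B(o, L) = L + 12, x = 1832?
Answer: 41032575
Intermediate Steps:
B(o, L) = 12 + L
(x + B(191, a))*(13781 + (91*70 + 112)) = (1832 + (12 + 181))*(13781 + (91*70 + 112)) = (1832 + 193)*(13781 + (6370 + 112)) = 2025*(13781 + 6482) = 2025*20263 = 41032575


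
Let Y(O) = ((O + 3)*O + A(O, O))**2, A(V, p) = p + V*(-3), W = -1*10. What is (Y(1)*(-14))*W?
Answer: 560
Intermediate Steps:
W = -10
A(V, p) = p - 3*V
Y(O) = (-2*O + O*(3 + O))**2 (Y(O) = ((O + 3)*O + (O - 3*O))**2 = ((3 + O)*O - 2*O)**2 = (O*(3 + O) - 2*O)**2 = (-2*O + O*(3 + O))**2)
(Y(1)*(-14))*W = ((1**2*(1 + 1)**2)*(-14))*(-10) = ((1*2**2)*(-14))*(-10) = ((1*4)*(-14))*(-10) = (4*(-14))*(-10) = -56*(-10) = 560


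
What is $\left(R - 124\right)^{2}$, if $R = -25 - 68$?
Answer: $47089$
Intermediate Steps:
$R = -93$ ($R = -25 - 68 = -93$)
$\left(R - 124\right)^{2} = \left(-93 - 124\right)^{2} = \left(-217\right)^{2} = 47089$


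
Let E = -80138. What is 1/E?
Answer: -1/80138 ≈ -1.2478e-5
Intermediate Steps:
1/E = 1/(-80138) = -1/80138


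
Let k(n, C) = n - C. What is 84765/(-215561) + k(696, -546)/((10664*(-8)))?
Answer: -3749599221/9194970016 ≈ -0.40779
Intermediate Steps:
84765/(-215561) + k(696, -546)/((10664*(-8))) = 84765/(-215561) + (696 - 1*(-546))/((10664*(-8))) = 84765*(-1/215561) + (696 + 546)/(-85312) = -84765/215561 + 1242*(-1/85312) = -84765/215561 - 621/42656 = -3749599221/9194970016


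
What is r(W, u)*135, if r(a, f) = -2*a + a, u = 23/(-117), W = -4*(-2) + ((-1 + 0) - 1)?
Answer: -810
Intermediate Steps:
W = 6 (W = 8 + (-1 - 1) = 8 - 2 = 6)
u = -23/117 (u = 23*(-1/117) = -23/117 ≈ -0.19658)
r(a, f) = -a
r(W, u)*135 = -1*6*135 = -6*135 = -810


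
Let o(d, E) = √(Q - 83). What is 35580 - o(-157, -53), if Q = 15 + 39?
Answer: 35580 - I*√29 ≈ 35580.0 - 5.3852*I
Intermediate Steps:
Q = 54
o(d, E) = I*√29 (o(d, E) = √(54 - 83) = √(-29) = I*√29)
35580 - o(-157, -53) = 35580 - I*√29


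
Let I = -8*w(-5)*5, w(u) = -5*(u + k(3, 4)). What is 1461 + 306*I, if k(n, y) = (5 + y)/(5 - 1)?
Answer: -166839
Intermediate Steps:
k(n, y) = 5/4 + y/4 (k(n, y) = (5 + y)/4 = (5 + y)*(¼) = 5/4 + y/4)
w(u) = -45/4 - 5*u (w(u) = -5*(u + (5/4 + (¼)*4)) = -5*(u + (5/4 + 1)) = -5*(u + 9/4) = -5*(9/4 + u) = -45/4 - 5*u)
I = -550 (I = -8*(-45/4 - 5*(-5))*5 = -8*(-45/4 + 25)*5 = -8*55/4*5 = -110*5 = -550)
1461 + 306*I = 1461 + 306*(-550) = 1461 - 168300 = -166839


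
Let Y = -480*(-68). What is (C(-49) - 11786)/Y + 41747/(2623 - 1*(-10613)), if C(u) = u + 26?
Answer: 100526513/36001920 ≈ 2.7923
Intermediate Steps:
C(u) = 26 + u
Y = 32640
(C(-49) - 11786)/Y + 41747/(2623 - 1*(-10613)) = ((26 - 49) - 11786)/32640 + 41747/(2623 - 1*(-10613)) = (-23 - 11786)*(1/32640) + 41747/(2623 + 10613) = -11809*1/32640 + 41747/13236 = -11809/32640 + 41747*(1/13236) = -11809/32640 + 41747/13236 = 100526513/36001920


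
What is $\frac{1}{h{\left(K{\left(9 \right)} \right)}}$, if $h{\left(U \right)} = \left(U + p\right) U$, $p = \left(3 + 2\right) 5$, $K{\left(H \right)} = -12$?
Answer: $- \frac{1}{156} \approx -0.0064103$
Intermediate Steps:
$p = 25$ ($p = 5 \cdot 5 = 25$)
$h{\left(U \right)} = U \left(25 + U\right)$ ($h{\left(U \right)} = \left(U + 25\right) U = \left(25 + U\right) U = U \left(25 + U\right)$)
$\frac{1}{h{\left(K{\left(9 \right)} \right)}} = \frac{1}{\left(-12\right) \left(25 - 12\right)} = \frac{1}{\left(-12\right) 13} = \frac{1}{-156} = - \frac{1}{156}$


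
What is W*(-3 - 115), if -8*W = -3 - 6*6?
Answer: -2301/4 ≈ -575.25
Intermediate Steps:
W = 39/8 (W = -(-3 - 6*6)/8 = -(-3 - 36)/8 = -⅛*(-39) = 39/8 ≈ 4.8750)
W*(-3 - 115) = 39*(-3 - 115)/8 = (39/8)*(-118) = -2301/4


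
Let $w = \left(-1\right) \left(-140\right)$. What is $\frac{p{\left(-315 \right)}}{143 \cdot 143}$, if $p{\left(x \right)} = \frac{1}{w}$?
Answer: $\frac{1}{2862860} \approx 3.493 \cdot 10^{-7}$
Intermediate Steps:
$w = 140$
$p{\left(x \right)} = \frac{1}{140}$
$\frac{p{\left(-315 \right)}}{143 \cdot 143} = \frac{1}{140 \cdot 143 \cdot 143} = \frac{1}{140 \cdot 20449} = \frac{1}{140} \cdot \frac{1}{20449} = \frac{1}{2862860}$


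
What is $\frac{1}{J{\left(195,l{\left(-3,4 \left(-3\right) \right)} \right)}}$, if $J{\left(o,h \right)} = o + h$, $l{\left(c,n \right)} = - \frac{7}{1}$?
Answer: $\frac{1}{188} \approx 0.0053191$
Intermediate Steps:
$l{\left(c,n \right)} = -7$ ($l{\left(c,n \right)} = \left(-7\right) 1 = -7$)
$J{\left(o,h \right)} = h + o$
$\frac{1}{J{\left(195,l{\left(-3,4 \left(-3\right) \right)} \right)}} = \frac{1}{-7 + 195} = \frac{1}{188}$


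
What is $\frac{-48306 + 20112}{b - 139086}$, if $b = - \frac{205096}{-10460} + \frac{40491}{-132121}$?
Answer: $\frac{885538720410}{4367913262591} \approx 0.20274$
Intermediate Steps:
$b = \frac{606226199}{31408765}$ ($b = \left(-205096\right) \left(- \frac{1}{10460}\right) + 40491 \left(- \frac{1}{132121}\right) = \frac{51274}{2615} - \frac{3681}{12011} = \frac{606226199}{31408765} \approx 19.301$)
$\frac{-48306 + 20112}{b - 139086} = \frac{-48306 + 20112}{\frac{606226199}{31408765} - 139086} = - \frac{28194}{- \frac{4367913262591}{31408765}} = \left(-28194\right) \left(- \frac{31408765}{4367913262591}\right) = \frac{885538720410}{4367913262591}$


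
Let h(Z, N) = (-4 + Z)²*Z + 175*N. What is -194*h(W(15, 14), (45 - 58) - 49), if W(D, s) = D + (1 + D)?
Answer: -2279306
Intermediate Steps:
W(D, s) = 1 + 2*D
h(Z, N) = 175*N + Z*(-4 + Z)² (h(Z, N) = Z*(-4 + Z)² + 175*N = 175*N + Z*(-4 + Z)²)
-194*h(W(15, 14), (45 - 58) - 49) = -194*(175*((45 - 58) - 49) + (1 + 2*15)*(-4 + (1 + 2*15))²) = -194*(175*(-13 - 49) + (1 + 30)*(-4 + (1 + 30))²) = -194*(175*(-62) + 31*(-4 + 31)²) = -194*(-10850 + 31*27²) = -194*(-10850 + 31*729) = -194*(-10850 + 22599) = -194*11749 = -2279306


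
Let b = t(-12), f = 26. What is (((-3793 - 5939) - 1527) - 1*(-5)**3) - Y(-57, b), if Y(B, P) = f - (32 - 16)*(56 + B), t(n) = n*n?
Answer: -11176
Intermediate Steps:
t(n) = n**2
b = 144 (b = (-12)**2 = 144)
Y(B, P) = -870 - 16*B (Y(B, P) = 26 - (32 - 16)*(56 + B) = 26 - 16*(56 + B) = 26 - (896 + 16*B) = 26 + (-896 - 16*B) = -870 - 16*B)
(((-3793 - 5939) - 1527) - 1*(-5)**3) - Y(-57, b) = (((-3793 - 5939) - 1527) - 1*(-5)**3) - (-870 - 16*(-57)) = ((-9732 - 1527) - 1*(-125)) - (-870 + 912) = (-11259 + 125) - 1*42 = -11134 - 42 = -11176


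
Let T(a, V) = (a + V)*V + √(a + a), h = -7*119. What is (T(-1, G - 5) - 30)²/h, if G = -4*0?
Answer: 2/833 ≈ 0.0024010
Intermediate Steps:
G = 0
h = -833
T(a, V) = V*(V + a) + √2*√a (T(a, V) = (V + a)*V + √(2*a) = V*(V + a) + √2*√a)
(T(-1, G - 5) - 30)²/h = (((0 - 5)² + (0 - 5)*(-1) + √2*√(-1)) - 30)²/(-833) = (((-5)² - 5*(-1) + √2*I) - 30)²*(-1/833) = ((25 + 5 + I*√2) - 30)²*(-1/833) = ((30 + I*√2) - 30)²*(-1/833) = (I*√2)²*(-1/833) = -2*(-1/833) = 2/833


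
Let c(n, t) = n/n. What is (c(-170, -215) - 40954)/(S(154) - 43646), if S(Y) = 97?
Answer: 3723/3959 ≈ 0.94039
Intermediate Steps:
c(n, t) = 1
(c(-170, -215) - 40954)/(S(154) - 43646) = (1 - 40954)/(97 - 43646) = -40953/(-43549) = -40953*(-1/43549) = 3723/3959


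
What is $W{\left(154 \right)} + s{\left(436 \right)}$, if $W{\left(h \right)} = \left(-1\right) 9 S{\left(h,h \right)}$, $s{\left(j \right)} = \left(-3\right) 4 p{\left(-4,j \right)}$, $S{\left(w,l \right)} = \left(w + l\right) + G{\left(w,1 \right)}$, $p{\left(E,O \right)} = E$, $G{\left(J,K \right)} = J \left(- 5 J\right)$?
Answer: $1064496$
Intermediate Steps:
$G{\left(J,K \right)} = - 5 J^{2}$
$S{\left(w,l \right)} = l + w - 5 w^{2}$ ($S{\left(w,l \right)} = \left(w + l\right) - 5 w^{2} = \left(l + w\right) - 5 w^{2} = l + w - 5 w^{2}$)
$s{\left(j \right)} = 48$ ($s{\left(j \right)} = \left(-3\right) 4 \left(-4\right) = \left(-12\right) \left(-4\right) = 48$)
$W{\left(h \right)} = - 18 h + 45 h^{2}$ ($W{\left(h \right)} = \left(-1\right) 9 \left(h + h - 5 h^{2}\right) = - 9 \left(- 5 h^{2} + 2 h\right) = - 18 h + 45 h^{2}$)
$W{\left(154 \right)} + s{\left(436 \right)} = 9 \cdot 154 \left(-2 + 5 \cdot 154\right) + 48 = 9 \cdot 154 \left(-2 + 770\right) + 48 = 9 \cdot 154 \cdot 768 + 48 = 1064448 + 48 = 1064496$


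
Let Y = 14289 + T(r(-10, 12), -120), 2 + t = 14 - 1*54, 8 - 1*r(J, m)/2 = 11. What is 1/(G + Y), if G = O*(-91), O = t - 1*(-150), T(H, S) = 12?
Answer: 1/4473 ≈ 0.00022356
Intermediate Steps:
r(J, m) = -6 (r(J, m) = 16 - 2*11 = 16 - 22 = -6)
t = -42 (t = -2 + (14 - 1*54) = -2 + (14 - 54) = -2 - 40 = -42)
Y = 14301 (Y = 14289 + 12 = 14301)
O = 108 (O = -42 - 1*(-150) = -42 + 150 = 108)
G = -9828 (G = 108*(-91) = -9828)
1/(G + Y) = 1/(-9828 + 14301) = 1/4473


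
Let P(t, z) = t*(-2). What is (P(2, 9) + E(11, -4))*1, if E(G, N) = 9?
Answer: 5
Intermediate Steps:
P(t, z) = -2*t
(P(2, 9) + E(11, -4))*1 = (-2*2 + 9)*1 = (-4 + 9)*1 = 5*1 = 5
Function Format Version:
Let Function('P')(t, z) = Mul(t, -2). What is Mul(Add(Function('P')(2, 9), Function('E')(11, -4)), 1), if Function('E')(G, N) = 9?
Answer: 5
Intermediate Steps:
Function('P')(t, z) = Mul(-2, t)
Mul(Add(Function('P')(2, 9), Function('E')(11, -4)), 1) = Mul(Add(Mul(-2, 2), 9), 1) = Mul(Add(-4, 9), 1) = Mul(5, 1) = 5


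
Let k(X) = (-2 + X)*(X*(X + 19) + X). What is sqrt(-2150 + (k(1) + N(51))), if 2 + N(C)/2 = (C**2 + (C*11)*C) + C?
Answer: sqrt(60351) ≈ 245.66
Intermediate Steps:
k(X) = (-2 + X)*(X + X*(19 + X)) (k(X) = (-2 + X)*(X*(19 + X) + X) = (-2 + X)*(X + X*(19 + X)))
N(C) = -4 + 2*C + 24*C**2 (N(C) = -4 + 2*((C**2 + (C*11)*C) + C) = -4 + 2*((C**2 + (11*C)*C) + C) = -4 + 2*((C**2 + 11*C**2) + C) = -4 + 2*(12*C**2 + C) = -4 + 2*(C + 12*C**2) = -4 + (2*C + 24*C**2) = -4 + 2*C + 24*C**2)
sqrt(-2150 + (k(1) + N(51))) = sqrt(-2150 + (1*(-40 + 1**2 + 18*1) + (-4 + 2*51 + 24*51**2))) = sqrt(-2150 + (1*(-40 + 1 + 18) + (-4 + 102 + 24*2601))) = sqrt(-2150 + (1*(-21) + (-4 + 102 + 62424))) = sqrt(-2150 + (-21 + 62522)) = sqrt(-2150 + 62501) = sqrt(60351)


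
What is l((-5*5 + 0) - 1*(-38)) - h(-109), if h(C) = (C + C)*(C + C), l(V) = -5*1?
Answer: -47529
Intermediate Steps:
l(V) = -5
h(C) = 4*C**2 (h(C) = (2*C)*(2*C) = 4*C**2)
l((-5*5 + 0) - 1*(-38)) - h(-109) = -5 - 4*(-109)**2 = -5 - 4*11881 = -5 - 1*47524 = -5 - 47524 = -47529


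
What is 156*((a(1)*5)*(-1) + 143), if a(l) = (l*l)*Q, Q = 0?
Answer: 22308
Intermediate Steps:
a(l) = 0 (a(l) = (l*l)*0 = l**2*0 = 0)
156*((a(1)*5)*(-1) + 143) = 156*((0*5)*(-1) + 143) = 156*(0*(-1) + 143) = 156*(0 + 143) = 156*143 = 22308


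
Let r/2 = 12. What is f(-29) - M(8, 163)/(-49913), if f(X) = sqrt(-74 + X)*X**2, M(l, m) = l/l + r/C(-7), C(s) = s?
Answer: -17/349391 + 841*I*sqrt(103) ≈ -4.8656e-5 + 8535.2*I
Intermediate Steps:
r = 24 (r = 2*12 = 24)
M(l, m) = -17/7 (M(l, m) = l/l + 24/(-7) = 1 + 24*(-1/7) = 1 - 24/7 = -17/7)
f(X) = X**2*sqrt(-74 + X)
f(-29) - M(8, 163)/(-49913) = (-29)**2*sqrt(-74 - 29) - (-17)/(7*(-49913)) = 841*sqrt(-103) - (-17)*(-1)/(7*49913) = 841*(I*sqrt(103)) - 1*17/349391 = 841*I*sqrt(103) - 17/349391 = -17/349391 + 841*I*sqrt(103)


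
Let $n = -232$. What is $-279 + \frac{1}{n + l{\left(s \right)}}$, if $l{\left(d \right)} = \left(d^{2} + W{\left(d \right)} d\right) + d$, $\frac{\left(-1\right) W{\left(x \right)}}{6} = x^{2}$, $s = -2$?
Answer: $- \frac{50779}{182} \approx -279.01$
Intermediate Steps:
$W{\left(x \right)} = - 6 x^{2}$
$l{\left(d \right)} = d + d^{2} - 6 d^{3}$ ($l{\left(d \right)} = \left(d^{2} + - 6 d^{2} d\right) + d = \left(d^{2} - 6 d^{3}\right) + d = d + d^{2} - 6 d^{3}$)
$-279 + \frac{1}{n + l{\left(s \right)}} = -279 + \frac{1}{-232 - 2 \left(1 - 2 - 6 \left(-2\right)^{2}\right)} = -279 + \frac{1}{-232 - 2 \left(1 - 2 - 24\right)} = -279 + \frac{1}{-232 - -50} = -279 + \frac{1}{-232 + 50} = -279 + \frac{1}{-182} = -279 - \frac{1}{182} = - \frac{50779}{182}$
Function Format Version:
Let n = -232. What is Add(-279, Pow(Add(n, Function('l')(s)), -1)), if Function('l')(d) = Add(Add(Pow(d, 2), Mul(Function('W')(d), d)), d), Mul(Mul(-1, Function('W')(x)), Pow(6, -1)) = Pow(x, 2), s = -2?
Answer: Rational(-50779, 182) ≈ -279.01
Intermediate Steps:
Function('W')(x) = Mul(-6, Pow(x, 2))
Function('l')(d) = Add(d, Pow(d, 2), Mul(-6, Pow(d, 3))) (Function('l')(d) = Add(Add(Pow(d, 2), Mul(Mul(-6, Pow(d, 2)), d)), d) = Add(Add(Pow(d, 2), Mul(-6, Pow(d, 3))), d) = Add(d, Pow(d, 2), Mul(-6, Pow(d, 3))))
Add(-279, Pow(Add(n, Function('l')(s)), -1)) = Add(-279, Pow(Add(-232, Mul(-2, Add(1, -2, Mul(-6, Pow(-2, 2))))), -1)) = Add(-279, Pow(Add(-232, Mul(-2, Add(1, -2, Mul(-6, 4)))), -1)) = Add(-279, Pow(Add(-232, Mul(-2, Add(1, -2, -24))), -1)) = Add(-279, Pow(Add(-232, Mul(-2, -25)), -1)) = Add(-279, Pow(Add(-232, 50), -1)) = Add(-279, Pow(-182, -1)) = Add(-279, Rational(-1, 182)) = Rational(-50779, 182)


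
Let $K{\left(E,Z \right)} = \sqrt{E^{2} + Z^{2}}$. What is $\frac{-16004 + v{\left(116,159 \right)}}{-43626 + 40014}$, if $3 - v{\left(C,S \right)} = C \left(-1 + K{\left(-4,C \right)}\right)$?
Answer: $\frac{5295}{1204} + \frac{116 \sqrt{842}}{903} \approx 8.1254$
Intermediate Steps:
$v{\left(C,S \right)} = 3 - C \left(-1 + \sqrt{16 + C^{2}}\right)$ ($v{\left(C,S \right)} = 3 - C \left(-1 + \sqrt{\left(-4\right)^{2} + C^{2}}\right) = 3 - C \left(-1 + \sqrt{16 + C^{2}}\right)$)
$\frac{-16004 + v{\left(116,159 \right)}}{-43626 + 40014} = \frac{-16004 + \left(3 + 116 - 116 \sqrt{16 + 116^{2}}\right)}{-43626 + 40014} = \frac{-16004 + \left(3 + 116 - 116 \sqrt{16 + 13456}\right)}{-3612} = \left(-16004 + \left(3 + 116 - 116 \sqrt{13472}\right)\right) \left(- \frac{1}{3612}\right) = \left(-16004 + \left(3 + 116 - 116 \cdot 4 \sqrt{842}\right)\right) \left(- \frac{1}{3612}\right) = \left(-16004 + \left(3 + 116 - 464 \sqrt{842}\right)\right) \left(- \frac{1}{3612}\right) = \left(-16004 + \left(119 - 464 \sqrt{842}\right)\right) \left(- \frac{1}{3612}\right) = \left(-15885 - 464 \sqrt{842}\right) \left(- \frac{1}{3612}\right) = \frac{5295}{1204} + \frac{116 \sqrt{842}}{903}$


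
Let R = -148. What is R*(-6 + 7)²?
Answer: -148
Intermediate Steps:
R*(-6 + 7)² = -148*(-6 + 7)² = -148*1² = -148*1 = -148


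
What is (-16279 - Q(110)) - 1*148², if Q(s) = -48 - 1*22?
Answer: -38113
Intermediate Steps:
Q(s) = -70 (Q(s) = -48 - 22 = -70)
(-16279 - Q(110)) - 1*148² = (-16279 - 1*(-70)) - 1*148² = (-16279 + 70) - 1*21904 = -16209 - 21904 = -38113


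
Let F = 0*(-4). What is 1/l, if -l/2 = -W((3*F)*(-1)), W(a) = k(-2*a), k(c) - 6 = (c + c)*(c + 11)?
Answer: 1/12 ≈ 0.083333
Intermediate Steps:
F = 0
k(c) = 6 + 2*c*(11 + c) (k(c) = 6 + (c + c)*(c + 11) = 6 + (2*c)*(11 + c) = 6 + 2*c*(11 + c))
W(a) = 6 - 44*a + 8*a² (W(a) = 6 + 2*(-2*a)² + 22*(-2*a) = 6 + 2*(4*a²) - 44*a = 6 + 8*a² - 44*a = 6 - 44*a + 8*a²)
l = 12 (l = -(-2)*(6 - 44*3*0*(-1) + 8*((3*0)*(-1))²) = -(-2)*(6 - 0*(-1) + 8*(0*(-1))²) = -(-2)*(6 - 44*0 + 8*0²) = -(-2)*(6 + 0 + 8*0) = -(-2)*(6 + 0 + 0) = -(-2)*6 = -2*(-6) = 12)
1/l = 1/12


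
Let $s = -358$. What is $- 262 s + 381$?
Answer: $94177$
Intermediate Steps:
$- 262 s + 381 = \left(-262\right) \left(-358\right) + 381 = 93796 + 381 = 94177$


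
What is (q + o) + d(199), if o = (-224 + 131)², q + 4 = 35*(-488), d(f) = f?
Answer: -8236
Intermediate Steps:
q = -17084 (q = -4 + 35*(-488) = -4 - 17080 = -17084)
o = 8649 (o = (-93)² = 8649)
(q + o) + d(199) = (-17084 + 8649) + 199 = -8435 + 199 = -8236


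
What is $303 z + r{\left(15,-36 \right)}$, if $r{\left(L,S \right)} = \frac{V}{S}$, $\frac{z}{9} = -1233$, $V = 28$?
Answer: $- \frac{30261526}{9} \approx -3.3624 \cdot 10^{6}$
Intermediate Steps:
$z = -11097$ ($z = 9 \left(-1233\right) = -11097$)
$r{\left(L,S \right)} = \frac{28}{S}$
$303 z + r{\left(15,-36 \right)} = 303 \left(-11097\right) + \frac{28}{-36} = -3362391 + 28 \left(- \frac{1}{36}\right) = -3362391 - \frac{7}{9} = - \frac{30261526}{9}$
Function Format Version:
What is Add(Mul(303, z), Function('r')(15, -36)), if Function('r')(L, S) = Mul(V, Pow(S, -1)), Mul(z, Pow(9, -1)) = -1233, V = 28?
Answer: Rational(-30261526, 9) ≈ -3.3624e+6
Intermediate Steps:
z = -11097 (z = Mul(9, -1233) = -11097)
Function('r')(L, S) = Mul(28, Pow(S, -1))
Add(Mul(303, z), Function('r')(15, -36)) = Add(Mul(303, -11097), Mul(28, Pow(-36, -1))) = Add(-3362391, Mul(28, Rational(-1, 36))) = Add(-3362391, Rational(-7, 9)) = Rational(-30261526, 9)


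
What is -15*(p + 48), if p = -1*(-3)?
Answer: -765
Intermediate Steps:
p = 3
-15*(p + 48) = -15*(3 + 48) = -15*51 = -765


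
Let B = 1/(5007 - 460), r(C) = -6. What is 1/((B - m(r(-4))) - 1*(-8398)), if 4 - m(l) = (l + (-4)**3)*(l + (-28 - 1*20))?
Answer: 4547/55355179 ≈ 8.2142e-5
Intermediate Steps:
B = 1/4547 ≈ 0.00021993
m(l) = 4 - (-64 + l)*(-48 + l) (m(l) = 4 - (l + (-4)**3)*(l + (-28 - 1*20)) = 4 - (l - 64)*(l + (-28 - 20)) = 4 - (-64 + l)*(l - 48) = 4 - (-64 + l)*(-48 + l))
1/((B - m(r(-4))) - 1*(-8398)) = 1/((1/4547 - (-3068 - 1*(-6)**2 + 112*(-6))) - 1*(-8398)) = 1/((1/4547 - (-3068 - 1*36 - 672)) + 8398) = 1/((1/4547 - (-3068 - 36 - 672)) + 8398) = 1/((1/4547 - 1*(-3776)) + 8398) = 1/((1/4547 + 3776) + 8398) = 1/(17169473/4547 + 8398) = 1/(55355179/4547) = 4547/55355179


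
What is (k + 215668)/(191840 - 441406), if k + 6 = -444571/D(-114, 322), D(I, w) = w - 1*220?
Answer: -21552953/25455732 ≈ -0.84668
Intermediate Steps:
D(I, w) = -220 + w (D(I, w) = w - 220 = -220 + w)
k = -445183/102 (k = -6 - 444571/(-220 + 322) = -6 - 444571/102 = -445183/102 ≈ -4364.5)
(k + 215668)/(191840 - 441406) = (-445183/102 + 215668)/(191840 - 441406) = (21552953/102)/(-249566) = (21552953/102)*(-1/249566) = -21552953/25455732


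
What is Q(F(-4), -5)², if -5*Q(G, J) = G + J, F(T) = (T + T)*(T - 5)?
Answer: 4489/25 ≈ 179.56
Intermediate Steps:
F(T) = 2*T*(-5 + T) (F(T) = (2*T)*(-5 + T) = 2*T*(-5 + T))
Q(G, J) = -G/5 - J/5 (Q(G, J) = -(G + J)/5 = -G/5 - J/5)
Q(F(-4), -5)² = (-2*(-4)*(-5 - 4)/5 - ⅕*(-5))² = (-2*(-4)*(-9)/5 + 1)² = (-⅕*72 + 1)² = (-72/5 + 1)² = (-67/5)² = 4489/25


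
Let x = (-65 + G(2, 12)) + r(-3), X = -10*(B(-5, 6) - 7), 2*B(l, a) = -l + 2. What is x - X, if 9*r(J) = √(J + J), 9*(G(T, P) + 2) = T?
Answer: -916/9 + I*√6/9 ≈ -101.78 + 0.27217*I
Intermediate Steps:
G(T, P) = -2 + T/9
B(l, a) = 1 - l/2 (B(l, a) = (-l + 2)/2 = (2 - l)/2 = 1 - l/2)
r(J) = √2*√J/9 (r(J) = √(J + J)/9 = √(2*J)/9 = (√2*√J)/9 = √2*√J/9)
X = 35 (X = -10*((1 - ½*(-5)) - 7) = -10*((1 + 5/2) - 7) = -10*(7/2 - 7) = -10*(-7/2) = 35)
x = -601/9 + I*√6/9 (x = (-65 + (-2 + (⅑)*2)) + √2*√(-3)/9 = (-65 + (-2 + 2/9)) + √2*(I*√3)/9 = (-65 - 16/9) + I*√6/9 = -601/9 + I*√6/9 ≈ -66.778 + 0.27217*I)
x - X = (-601/9 + I*√6/9) - 1*35 = (-601/9 + I*√6/9) - 35 = -916/9 + I*√6/9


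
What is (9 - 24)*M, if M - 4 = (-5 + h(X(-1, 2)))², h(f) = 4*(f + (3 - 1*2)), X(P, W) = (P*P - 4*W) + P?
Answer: -16395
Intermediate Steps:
X(P, W) = P + P² - 4*W (X(P, W) = (P² - 4*W) + P = P + P² - 4*W)
h(f) = 4 + 4*f (h(f) = 4*(f + (3 - 2)) = 4*(f + 1) = 4*(1 + f) = 4 + 4*f)
M = 1093 (M = 4 + (-5 + (4 + 4*(-1 + (-1)² - 4*2)))² = 4 + (-5 + (4 + 4*(-1 + 1 - 8)))² = 4 + (-5 + (4 + 4*(-8)))² = 4 + (-5 + (4 - 32))² = 4 + (-5 - 28)² = 4 + (-33)² = 4 + 1089 = 1093)
(9 - 24)*M = (9 - 24)*1093 = -15*1093 = -16395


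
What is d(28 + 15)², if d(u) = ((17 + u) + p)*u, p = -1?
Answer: 6436369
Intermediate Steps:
d(u) = u*(16 + u) (d(u) = ((17 + u) - 1)*u = (16 + u)*u = u*(16 + u))
d(28 + 15)² = ((28 + 15)*(16 + (28 + 15)))² = (43*(16 + 43))² = (43*59)² = 2537² = 6436369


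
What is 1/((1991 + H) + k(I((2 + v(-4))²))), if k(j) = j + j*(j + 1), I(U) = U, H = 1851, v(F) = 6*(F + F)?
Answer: 1/4485530 ≈ 2.2294e-7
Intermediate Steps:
v(F) = 12*F (v(F) = 6*(2*F) = 12*F)
k(j) = j + j*(1 + j)
1/((1991 + H) + k(I((2 + v(-4))²))) = 1/((1991 + 1851) + (2 + 12*(-4))²*(2 + (2 + 12*(-4))²)) = 1/(3842 + (2 - 48)²*(2 + (2 - 48)²)) = 1/(3842 + (-46)²*(2 + (-46)²)) = 1/(3842 + 2116*(2 + 2116)) = 1/(3842 + 2116*2118) = 1/(3842 + 4481688) = 1/4485530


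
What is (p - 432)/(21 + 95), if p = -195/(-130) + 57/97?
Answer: -83403/22504 ≈ -3.7061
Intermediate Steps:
p = 405/194 (p = -195*(-1/130) + 57*(1/97) = 3/2 + 57/97 = 405/194 ≈ 2.0876)
(p - 432)/(21 + 95) = (405/194 - 432)/(21 + 95) = -83403/194/116 = -83403/194*1/116 = -83403/22504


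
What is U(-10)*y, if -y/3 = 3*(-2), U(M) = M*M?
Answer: 1800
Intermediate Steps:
U(M) = M**2
y = 18 (y = -9*(-2) = -3*(-6) = 18)
U(-10)*y = (-10)**2*18 = 100*18 = 1800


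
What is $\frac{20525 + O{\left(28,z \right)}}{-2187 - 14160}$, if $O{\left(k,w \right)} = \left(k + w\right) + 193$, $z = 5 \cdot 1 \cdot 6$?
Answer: $- \frac{20776}{16347} \approx -1.2709$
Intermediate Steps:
$z = 30$ ($z = 5 \cdot 6 = 30$)
$O{\left(k,w \right)} = 193 + k + w$
$\frac{20525 + O{\left(28,z \right)}}{-2187 - 14160} = \frac{20525 + \left(193 + 28 + 30\right)}{-2187 - 14160} = \frac{20525 + 251}{-2187 + \left(-17813 + 3653\right)} = \frac{20776}{-2187 - 14160} = \frac{20776}{-16347} = 20776 \left(- \frac{1}{16347}\right) = - \frac{20776}{16347}$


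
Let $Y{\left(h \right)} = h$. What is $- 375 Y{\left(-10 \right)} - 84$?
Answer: $3666$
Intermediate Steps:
$- 375 Y{\left(-10 \right)} - 84 = \left(-375\right) \left(-10\right) - 84 = 3750 - 84 = 3666$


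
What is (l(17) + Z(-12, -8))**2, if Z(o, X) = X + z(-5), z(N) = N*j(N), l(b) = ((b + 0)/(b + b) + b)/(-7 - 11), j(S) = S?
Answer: 332929/1296 ≈ 256.89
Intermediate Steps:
l(b) = -1/36 - b/18 (l(b) = (b/((2*b)) + b)/(-18) = (b*(1/(2*b)) + b)*(-1/18) = (1/2 + b)*(-1/18) = -1/36 - b/18)
z(N) = N**2 (z(N) = N*N = N**2)
Z(o, X) = 25 + X (Z(o, X) = X + (-5)**2 = X + 25 = 25 + X)
(l(17) + Z(-12, -8))**2 = ((-1/36 - 1/18*17) + (25 - 8))**2 = ((-1/36 - 17/18) + 17)**2 = (-35/36 + 17)**2 = (577/36)**2 = 332929/1296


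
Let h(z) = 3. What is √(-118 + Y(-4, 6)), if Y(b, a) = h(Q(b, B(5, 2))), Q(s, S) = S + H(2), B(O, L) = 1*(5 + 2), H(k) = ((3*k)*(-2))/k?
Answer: I*√115 ≈ 10.724*I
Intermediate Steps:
H(k) = -6 (H(k) = (-6*k)/k = -6)
B(O, L) = 7 (B(O, L) = 1*7 = 7)
Q(s, S) = -6 + S (Q(s, S) = S - 6 = -6 + S)
Y(b, a) = 3
√(-118 + Y(-4, 6)) = √(-118 + 3) = √(-115) = I*√115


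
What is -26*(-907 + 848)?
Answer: 1534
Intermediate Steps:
-26*(-907 + 848) = -26*(-59) = 1534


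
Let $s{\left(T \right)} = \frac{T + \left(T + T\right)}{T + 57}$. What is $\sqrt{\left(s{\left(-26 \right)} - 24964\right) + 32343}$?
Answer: $\frac{\sqrt{7088801}}{31} \approx 85.886$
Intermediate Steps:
$s{\left(T \right)} = \frac{3 T}{57 + T}$ ($s{\left(T \right)} = \frac{T + 2 T}{57 + T} = \frac{3 T}{57 + T}$)
$\sqrt{\left(s{\left(-26 \right)} - 24964\right) + 32343} = \sqrt{\left(3 \left(-26\right) \frac{1}{57 - 26} - 24964\right) + 32343} = \sqrt{\left(3 \left(-26\right) \frac{1}{31} - 24964\right) + 32343} = \sqrt{\left(- \frac{78}{31} - 24964\right) + 32343} = \sqrt{- \frac{773962}{31} + 32343} = \sqrt{\frac{228671}{31}} = \frac{\sqrt{7088801}}{31}$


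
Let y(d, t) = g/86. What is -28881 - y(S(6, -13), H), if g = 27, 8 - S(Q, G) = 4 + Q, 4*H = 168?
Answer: -2483793/86 ≈ -28881.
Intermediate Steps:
H = 42 (H = (¼)*168 = 42)
S(Q, G) = 4 - Q (S(Q, G) = 8 - (4 + Q) = 8 + (-4 - Q) = 4 - Q)
y(d, t) = 27/86
-28881 - y(S(6, -13), H) = -28881 - 1*27/86 = -28881 - 27/86 = -2483793/86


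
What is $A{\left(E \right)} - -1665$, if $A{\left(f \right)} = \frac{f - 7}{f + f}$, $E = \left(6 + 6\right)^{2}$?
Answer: $\frac{479657}{288} \approx 1665.5$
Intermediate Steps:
$E = 144$ ($E = 12^{2} = 144$)
$A{\left(f \right)} = \frac{-7 + f}{2 f}$
$A{\left(E \right)} - -1665 = \frac{-7 + 144}{2 \cdot 144} - -1665 = \frac{1}{2} \cdot \frac{1}{144} \cdot 137 + 1665 = \frac{137}{288} + 1665 = \frac{479657}{288}$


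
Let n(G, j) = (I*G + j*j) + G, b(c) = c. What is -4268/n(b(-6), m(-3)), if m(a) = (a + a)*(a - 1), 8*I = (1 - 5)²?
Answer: -2134/279 ≈ -7.6487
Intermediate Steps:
I = 2 (I = (1 - 5)²/8 = (⅛)*(-4)² = (⅛)*16 = 2)
m(a) = 2*a*(-1 + a) (m(a) = (2*a)*(-1 + a) = 2*a*(-1 + a))
n(G, j) = j² + 3*G (n(G, j) = (2*G + j*j) + G = (2*G + j²) + G = (j² + 2*G) + G = j² + 3*G)
-4268/n(b(-6), m(-3)) = -4268/((2*(-3)*(-1 - 3))² + 3*(-6)) = -4268/((2*(-3)*(-4))² - 18) = -4268/(24² - 18) = -4268/(576 - 18) = -4268/558 = -4268*1/558 = -2134/279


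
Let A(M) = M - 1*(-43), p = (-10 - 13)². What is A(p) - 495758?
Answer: -495186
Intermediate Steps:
p = 529 (p = (-23)² = 529)
A(M) = 43 + M (A(M) = M + 43 = 43 + M)
A(p) - 495758 = (43 + 529) - 495758 = 572 - 495758 = -495186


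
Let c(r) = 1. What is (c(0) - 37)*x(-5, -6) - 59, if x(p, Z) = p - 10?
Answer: 481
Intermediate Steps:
x(p, Z) = -10 + p
(c(0) - 37)*x(-5, -6) - 59 = (1 - 37)*(-10 - 5) - 59 = -36*(-15) - 59 = 540 - 59 = 481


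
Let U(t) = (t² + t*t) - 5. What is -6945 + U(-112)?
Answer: 18138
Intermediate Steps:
U(t) = -5 + 2*t² (U(t) = (t² + t²) - 5 = 2*t² - 5 = -5 + 2*t²)
-6945 + U(-112) = -6945 + (-5 + 2*(-112)²) = -6945 + (-5 + 2*12544) = -6945 + (-5 + 25088) = -6945 + 25083 = 18138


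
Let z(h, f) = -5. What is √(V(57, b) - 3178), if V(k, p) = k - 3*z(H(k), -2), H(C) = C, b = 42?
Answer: I*√3106 ≈ 55.732*I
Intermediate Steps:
V(k, p) = 15 + k (V(k, p) = k - 3*(-5) = k + 15 = 15 + k)
√(V(57, b) - 3178) = √((15 + 57) - 3178) = √(72 - 3178) = √(-3106) = I*√3106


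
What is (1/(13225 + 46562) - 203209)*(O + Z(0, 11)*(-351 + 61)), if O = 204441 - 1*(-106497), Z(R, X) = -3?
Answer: -180392160244736/2847 ≈ -6.3362e+10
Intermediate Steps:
O = 310938 (O = 204441 + 106497 = 310938)
(1/(13225 + 46562) - 203209)*(O + Z(0, 11)*(-351 + 61)) = (1/(13225 + 46562) - 203209)*(310938 - 3*(-351 + 61)) = (1/59787 - 203209)*(310938 - 3*(-290)) = (1/59787 - 203209)*(310938 + 870) = -12149256482/59787*311808 = -180392160244736/2847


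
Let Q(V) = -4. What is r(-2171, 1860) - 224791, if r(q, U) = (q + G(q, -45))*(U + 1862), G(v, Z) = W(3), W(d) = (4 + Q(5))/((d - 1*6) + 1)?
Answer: -8305253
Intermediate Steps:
W(d) = 0 (W(d) = (4 - 4)/((d - 1*6) + 1) = 0/((d - 6) + 1) = 0/((-6 + d) + 1) = 0/(-5 + d) = 0)
G(v, Z) = 0
r(q, U) = q*(1862 + U) (r(q, U) = (q + 0)*(U + 1862) = q*(1862 + U))
r(-2171, 1860) - 224791 = -2171*(1862 + 1860) - 224791 = -2171*3722 - 224791 = -8080462 - 224791 = -8305253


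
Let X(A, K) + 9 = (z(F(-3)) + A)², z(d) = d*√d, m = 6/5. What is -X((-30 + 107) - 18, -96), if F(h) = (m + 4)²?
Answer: -622411776/15625 ≈ -39834.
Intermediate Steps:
m = 6/5 (m = 6*(⅕) = 6/5 ≈ 1.2000)
F(h) = 676/25 (F(h) = (6/5 + 4)² = (26/5)² = 676/25)
z(d) = d^(3/2)
X(A, K) = -9 + (17576/125 + A)² (X(A, K) = -9 + ((676/25)^(3/2) + A)² = -9 + (17576/125 + A)²)
-X((-30 + 107) - 18, -96) = -(-9 + (17576 + 125*((-30 + 107) - 18))²/15625) = -(-9 + (17576 + 125*(77 - 18))²/15625) = -(-9 + (17576 + 125*59)²/15625) = -(-9 + (17576 + 7375)²/15625) = -(-9 + (1/15625)*24951²) = -(-9 + (1/15625)*622552401) = -(-9 + 622552401/15625) = -1*622411776/15625 = -622411776/15625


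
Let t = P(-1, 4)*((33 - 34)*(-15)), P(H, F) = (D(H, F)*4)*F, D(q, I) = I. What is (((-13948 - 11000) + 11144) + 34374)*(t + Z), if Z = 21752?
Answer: 467185840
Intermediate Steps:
P(H, F) = 4*F² (P(H, F) = (F*4)*F = (4*F)*F = 4*F²)
t = 960 (t = (4*4²)*((33 - 34)*(-15)) = (4*16)*(-1*(-15)) = 64*15 = 960)
(((-13948 - 11000) + 11144) + 34374)*(t + Z) = (((-13948 - 11000) + 11144) + 34374)*(960 + 21752) = ((-24948 + 11144) + 34374)*22712 = (-13804 + 34374)*22712 = 20570*22712 = 467185840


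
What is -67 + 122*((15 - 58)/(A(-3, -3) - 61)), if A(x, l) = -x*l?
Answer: 278/35 ≈ 7.9429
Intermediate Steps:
A(x, l) = -l*x
-67 + 122*((15 - 58)/(A(-3, -3) - 61)) = -67 + 122*((15 - 58)/(-1*(-3)*(-3) - 61)) = -67 + 122*(-43/(-9 - 61)) = -67 + 122*(-43/(-70)) = -67 + 122*(-43*(-1/70)) = -67 + 122*(43/70) = -67 + 2623/35 = 278/35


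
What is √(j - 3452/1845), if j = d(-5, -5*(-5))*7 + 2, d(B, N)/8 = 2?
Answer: 7*√865510/615 ≈ 10.589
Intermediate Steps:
d(B, N) = 16 (d(B, N) = 8*2 = 16)
j = 114 (j = 16*7 + 2 = 112 + 2 = 114)
√(j - 3452/1845) = √(114 - 3452/1845) = √(206878/1845) = 7*√865510/615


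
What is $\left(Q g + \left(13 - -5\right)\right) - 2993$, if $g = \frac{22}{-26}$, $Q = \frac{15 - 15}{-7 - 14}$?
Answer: $-2975$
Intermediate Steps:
$Q = 0$ ($Q = \frac{0}{-21} = 0 \left(- \frac{1}{21}\right) = 0$)
$g = - \frac{11}{13}$ ($g = 22 \left(- \frac{1}{26}\right) = - \frac{11}{13} \approx -0.84615$)
$\left(Q g + \left(13 - -5\right)\right) - 2993 = \left(0 \left(- \frac{11}{13}\right) + \left(13 - -5\right)\right) - 2993 = \left(0 + \left(13 + 5\right)\right) - 2993 = \left(0 + 18\right) - 2993 = 18 - 2993 = -2975$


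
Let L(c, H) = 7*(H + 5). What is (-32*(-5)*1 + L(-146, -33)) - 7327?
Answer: -7363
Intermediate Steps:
L(c, H) = 35 + 7*H (L(c, H) = 7*(5 + H) = 35 + 7*H)
(-32*(-5)*1 + L(-146, -33)) - 7327 = (-32*(-5)*1 + (35 + 7*(-33))) - 7327 = (160*1 + (35 - 231)) - 7327 = (160 - 196) - 7327 = -36 - 7327 = -7363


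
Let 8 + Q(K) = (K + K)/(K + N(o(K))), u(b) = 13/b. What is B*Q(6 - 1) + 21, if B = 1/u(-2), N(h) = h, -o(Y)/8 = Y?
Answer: 2027/91 ≈ 22.275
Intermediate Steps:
o(Y) = -8*Y
B = -2/13 (B = 1/(13/(-2)) = 1/(13*(-½)) = 1/(-13/2) = -2/13 ≈ -0.15385)
Q(K) = -58/7 (Q(K) = -8 + (K + K)/(K - 8*K) = -8 + (2*K)/((-7*K)) = -8 + (2*K)*(-1/(7*K)) = -8 - 2/7 = -58/7)
B*Q(6 - 1) + 21 = -2/13*(-58/7) + 21 = 116/91 + 21 = 2027/91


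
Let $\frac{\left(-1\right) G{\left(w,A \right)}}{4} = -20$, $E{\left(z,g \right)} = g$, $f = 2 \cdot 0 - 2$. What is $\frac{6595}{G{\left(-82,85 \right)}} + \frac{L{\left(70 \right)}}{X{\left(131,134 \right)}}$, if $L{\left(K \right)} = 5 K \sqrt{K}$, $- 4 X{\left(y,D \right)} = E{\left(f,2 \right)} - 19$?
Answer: $\frac{1319}{16} + \frac{1400 \sqrt{70}}{17} \approx 771.45$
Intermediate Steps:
$f = -2$ ($f = 0 - 2 = -2$)
$G{\left(w,A \right)} = 80$ ($G{\left(w,A \right)} = \left(-4\right) \left(-20\right) = 80$)
$X{\left(y,D \right)} = \frac{17}{4}$ ($X{\left(y,D \right)} = - \frac{2 - 19}{4} = \left(- \frac{1}{4}\right) \left(-17\right) = \frac{17}{4}$)
$L{\left(K \right)} = 5 K^{\frac{3}{2}}$
$\frac{6595}{G{\left(-82,85 \right)}} + \frac{L{\left(70 \right)}}{X{\left(131,134 \right)}} = \frac{6595}{80} + \frac{5 \cdot 70^{\frac{3}{2}}}{\frac{17}{4}} = 6595 \cdot \frac{1}{80} + 5 \cdot 70 \sqrt{70} \cdot \frac{4}{17} = \frac{1319}{16} + 350 \sqrt{70} \cdot \frac{4}{17} = \frac{1319}{16} + \frac{1400 \sqrt{70}}{17}$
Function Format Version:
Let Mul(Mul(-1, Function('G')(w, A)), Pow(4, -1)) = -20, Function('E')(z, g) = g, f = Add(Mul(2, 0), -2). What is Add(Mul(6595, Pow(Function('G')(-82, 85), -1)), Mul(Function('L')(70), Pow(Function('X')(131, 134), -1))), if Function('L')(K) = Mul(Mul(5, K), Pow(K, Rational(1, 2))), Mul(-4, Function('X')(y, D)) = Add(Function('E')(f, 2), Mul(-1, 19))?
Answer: Add(Rational(1319, 16), Mul(Rational(1400, 17), Pow(70, Rational(1, 2)))) ≈ 771.45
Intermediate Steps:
f = -2 (f = Add(0, -2) = -2)
Function('G')(w, A) = 80 (Function('G')(w, A) = Mul(-4, -20) = 80)
Function('X')(y, D) = Rational(17, 4) (Function('X')(y, D) = Mul(Rational(-1, 4), Add(2, Mul(-1, 19))) = Mul(Rational(-1, 4), Add(2, -19)) = Mul(Rational(-1, 4), -17) = Rational(17, 4))
Function('L')(K) = Mul(5, Pow(K, Rational(3, 2)))
Add(Mul(6595, Pow(Function('G')(-82, 85), -1)), Mul(Function('L')(70), Pow(Function('X')(131, 134), -1))) = Add(Mul(6595, Pow(80, -1)), Mul(Mul(5, Pow(70, Rational(3, 2))), Pow(Rational(17, 4), -1))) = Add(Mul(6595, Rational(1, 80)), Mul(Mul(5, Mul(70, Pow(70, Rational(1, 2)))), Rational(4, 17))) = Add(Rational(1319, 16), Mul(Mul(350, Pow(70, Rational(1, 2))), Rational(4, 17))) = Add(Rational(1319, 16), Mul(Rational(1400, 17), Pow(70, Rational(1, 2))))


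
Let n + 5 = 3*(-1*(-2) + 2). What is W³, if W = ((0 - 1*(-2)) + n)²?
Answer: 531441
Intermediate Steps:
n = 7 (n = -5 + 3*(-1*(-2) + 2) = -5 + 3*(2 + 2) = -5 + 3*4 = -5 + 12 = 7)
W = 81 (W = ((0 - 1*(-2)) + 7)² = ((0 + 2) + 7)² = (2 + 7)² = 9² = 81)
W³ = 81³ = 531441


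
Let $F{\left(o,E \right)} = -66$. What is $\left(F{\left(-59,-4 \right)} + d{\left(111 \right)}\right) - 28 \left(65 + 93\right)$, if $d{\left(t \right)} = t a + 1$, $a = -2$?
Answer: $-4711$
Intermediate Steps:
$d{\left(t \right)} = 1 - 2 t$ ($d{\left(t \right)} = t \left(-2\right) + 1 = - 2 t + 1 = 1 - 2 t$)
$\left(F{\left(-59,-4 \right)} + d{\left(111 \right)}\right) - 28 \left(65 + 93\right) = \left(-66 + \left(1 - 222\right)\right) - 28 \left(65 + 93\right) = \left(-66 + \left(1 - 222\right)\right) - 4424 = \left(-66 - 221\right) - 4424 = -287 - 4424 = -4711$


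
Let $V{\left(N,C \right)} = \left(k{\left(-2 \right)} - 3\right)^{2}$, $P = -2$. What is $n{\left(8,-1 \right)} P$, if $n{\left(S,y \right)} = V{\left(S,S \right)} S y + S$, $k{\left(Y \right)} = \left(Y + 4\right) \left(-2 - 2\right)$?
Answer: $1920$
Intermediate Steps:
$k{\left(Y \right)} = -16 - 4 Y$ ($k{\left(Y \right)} = \left(4 + Y\right) \left(-4\right) = -16 - 4 Y$)
$V{\left(N,C \right)} = 121$ ($V{\left(N,C \right)} = \left(\left(-16 - -8\right) - 3\right)^{2} = \left(\left(-16 + 8\right) - 3\right)^{2} = \left(-8 - 3\right)^{2} = \left(-11\right)^{2} = 121$)
$n{\left(S,y \right)} = S + 121 S y$ ($n{\left(S,y \right)} = 121 S y + S = S + 121 S y$)
$n{\left(8,-1 \right)} P = 8 \left(1 + 121 \left(-1\right)\right) \left(-2\right) = 8 \left(1 - 121\right) \left(-2\right) = 8 \left(-120\right) \left(-2\right) = \left(-960\right) \left(-2\right) = 1920$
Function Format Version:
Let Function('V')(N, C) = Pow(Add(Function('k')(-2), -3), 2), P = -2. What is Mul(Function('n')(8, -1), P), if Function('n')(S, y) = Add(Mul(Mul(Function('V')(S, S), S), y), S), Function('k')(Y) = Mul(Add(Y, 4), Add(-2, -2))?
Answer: 1920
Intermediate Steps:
Function('k')(Y) = Add(-16, Mul(-4, Y)) (Function('k')(Y) = Mul(Add(4, Y), -4) = Add(-16, Mul(-4, Y)))
Function('V')(N, C) = 121 (Function('V')(N, C) = Pow(Add(Add(-16, Mul(-4, -2)), -3), 2) = Pow(Add(Add(-16, 8), -3), 2) = Pow(Add(-8, -3), 2) = Pow(-11, 2) = 121)
Function('n')(S, y) = Add(S, Mul(121, S, y)) (Function('n')(S, y) = Add(Mul(Mul(121, S), y), S) = Add(Mul(121, S, y), S) = Add(S, Mul(121, S, y)))
Mul(Function('n')(8, -1), P) = Mul(Mul(8, Add(1, Mul(121, -1))), -2) = Mul(Mul(8, Add(1, -121)), -2) = Mul(Mul(8, -120), -2) = Mul(-960, -2) = 1920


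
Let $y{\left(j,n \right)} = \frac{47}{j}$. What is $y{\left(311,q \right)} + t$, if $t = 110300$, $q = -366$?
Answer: $\frac{34303347}{311} \approx 1.103 \cdot 10^{5}$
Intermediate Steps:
$y{\left(311,q \right)} + t = \frac{47}{311} + 110300 = \frac{34303347}{311}$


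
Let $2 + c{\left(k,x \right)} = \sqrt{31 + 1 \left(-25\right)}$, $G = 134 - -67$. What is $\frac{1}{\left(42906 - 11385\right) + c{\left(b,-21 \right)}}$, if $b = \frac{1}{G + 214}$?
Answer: $\frac{31519}{993447355} - \frac{\sqrt{6}}{993447355} \approx 3.1724 \cdot 10^{-5}$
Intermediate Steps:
$G = 201$ ($G = 134 + 67 = 201$)
$b = \frac{1}{415}$ ($b = \frac{1}{201 + 214} = \frac{1}{415} \approx 0.0024096$)
$c{\left(k,x \right)} = -2 + \sqrt{6}$ ($c{\left(k,x \right)} = -2 + \sqrt{31 + 1 \left(-25\right)} = -2 + \sqrt{31 - 25} = -2 + \sqrt{6}$)
$\frac{1}{\left(42906 - 11385\right) + c{\left(b,-21 \right)}} = \frac{1}{\left(42906 - 11385\right) - \left(2 - \sqrt{6}\right)} = \frac{1}{31521 - \left(2 - \sqrt{6}\right)} = \frac{1}{31519 + \sqrt{6}}$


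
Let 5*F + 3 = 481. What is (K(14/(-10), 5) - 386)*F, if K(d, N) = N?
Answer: -182118/5 ≈ -36424.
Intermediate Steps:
F = 478/5 (F = -⅗ + (⅕)*481 = -⅗ + 481/5 = 478/5 ≈ 95.600)
(K(14/(-10), 5) - 386)*F = (5 - 386)*(478/5) = -381*478/5 = -182118/5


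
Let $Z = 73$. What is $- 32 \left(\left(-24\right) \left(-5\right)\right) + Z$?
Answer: $-3767$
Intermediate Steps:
$- 32 \left(\left(-24\right) \left(-5\right)\right) + Z = - 32 \left(\left(-24\right) \left(-5\right)\right) + 73 = \left(-32\right) 120 + 73 = -3840 + 73 = -3767$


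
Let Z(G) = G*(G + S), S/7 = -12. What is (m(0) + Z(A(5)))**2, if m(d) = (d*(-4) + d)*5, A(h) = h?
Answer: 156025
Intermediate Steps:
S = -84 (S = 7*(-12) = -84)
m(d) = -15*d (m(d) = (-4*d + d)*5 = -3*d*5 = -15*d)
Z(G) = G*(-84 + G) (Z(G) = G*(G - 84) = G*(-84 + G))
(m(0) + Z(A(5)))**2 = (-15*0 + 5*(-84 + 5))**2 = (0 + 5*(-79))**2 = (0 - 395)**2 = (-395)**2 = 156025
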